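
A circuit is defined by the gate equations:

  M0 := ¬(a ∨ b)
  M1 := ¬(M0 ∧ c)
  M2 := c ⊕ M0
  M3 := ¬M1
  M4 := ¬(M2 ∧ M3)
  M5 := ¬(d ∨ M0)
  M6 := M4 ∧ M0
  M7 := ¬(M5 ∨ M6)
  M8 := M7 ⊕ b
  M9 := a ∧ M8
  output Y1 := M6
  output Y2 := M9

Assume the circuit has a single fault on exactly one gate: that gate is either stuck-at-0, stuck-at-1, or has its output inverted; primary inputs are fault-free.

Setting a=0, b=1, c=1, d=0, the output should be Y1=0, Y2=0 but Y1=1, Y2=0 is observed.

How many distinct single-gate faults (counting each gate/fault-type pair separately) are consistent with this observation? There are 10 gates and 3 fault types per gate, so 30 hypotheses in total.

4

Fault-free: M0=0, M1=1, M2=1, M3=0, M4=1, M5=1, M6=0, M7=0, M8=1, M9=0 → Y1=0, Y2=0. Observed Y1=1, Y2=0.
  M0: stuck-at-1, inverted output ✓; others ✗
  M1: none of the 3 fault types match ✗
  M2: none of the 3 fault types match ✗
  M3: none of the 3 fault types match ✗
  M4: none of the 3 fault types match ✗
  M5: none of the 3 fault types match ✗
  M6: stuck-at-1, inverted output ✓; others ✗
  M7: none of the 3 fault types match ✗
  M8: none of the 3 fault types match ✗
  M9: none of the 3 fault types match ✗
Consistent faults: {M0 stuck-at-1, M0 inverted output, M6 stuck-at-1, M6 inverted output} — 4 in all.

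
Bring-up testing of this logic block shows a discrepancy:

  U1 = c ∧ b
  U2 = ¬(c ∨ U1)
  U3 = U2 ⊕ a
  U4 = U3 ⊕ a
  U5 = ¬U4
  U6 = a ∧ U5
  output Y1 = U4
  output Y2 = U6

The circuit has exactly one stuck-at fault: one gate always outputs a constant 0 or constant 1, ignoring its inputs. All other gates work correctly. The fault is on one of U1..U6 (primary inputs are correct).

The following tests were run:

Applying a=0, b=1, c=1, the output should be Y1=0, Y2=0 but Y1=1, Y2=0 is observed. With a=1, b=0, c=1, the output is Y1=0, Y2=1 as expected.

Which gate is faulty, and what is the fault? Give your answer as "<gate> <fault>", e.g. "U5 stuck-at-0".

U3 stuck-at-1

Fault-free values for test 1 (a=0, b=1, c=1): U1=1, U2=0, U3=0, U4=0, U5=1, U6=0, giving Y1=0, Y2=0. Observed Y1=1, Y2=0.
Test 1: faults giving observed Y1=1, Y2=0 are {U2 stuck-at-1, U3 stuck-at-1, U4 stuck-at-1}.
Test 2 (a=1, b=0, c=1): fault-free U1=0, U2=0, U3=1, U4=0, U5=1, U6=1 → Y1=0, Y2=1; observed Y1=0, Y2=1. Eliminates U2 stuck-at-1, U4 stuck-at-1.
Only U3 stuck-at-1 is consistent with every test.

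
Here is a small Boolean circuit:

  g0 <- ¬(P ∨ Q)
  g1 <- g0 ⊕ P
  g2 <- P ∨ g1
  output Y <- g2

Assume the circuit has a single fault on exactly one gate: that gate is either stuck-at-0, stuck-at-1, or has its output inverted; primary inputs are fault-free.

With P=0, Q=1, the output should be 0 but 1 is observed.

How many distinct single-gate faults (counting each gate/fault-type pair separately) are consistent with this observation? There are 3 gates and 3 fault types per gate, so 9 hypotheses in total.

6

Fault-free: g0=0, g1=0, g2=0 → 0. Observed 1.
  g0 stuck-at-0: output 0 ✗
  g0 stuck-at-1: output 1 ✓
  g0 inverted output: output 1 ✓
  g1 stuck-at-0: output 0 ✗
  g1 stuck-at-1: output 1 ✓
  g1 inverted output: output 1 ✓
  g2 stuck-at-0: output 0 ✗
  g2 stuck-at-1: output 1 ✓
  g2 inverted output: output 1 ✓
Consistent faults: {g0 stuck-at-1, g0 inverted output, g1 stuck-at-1, g1 inverted output, g2 stuck-at-1, g2 inverted output} — 6 in all.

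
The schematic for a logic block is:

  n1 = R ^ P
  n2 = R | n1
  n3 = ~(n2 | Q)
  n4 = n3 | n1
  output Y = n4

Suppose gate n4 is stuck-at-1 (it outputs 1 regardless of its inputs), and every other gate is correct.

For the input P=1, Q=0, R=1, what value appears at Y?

Propagate with n4 forced: n1=0, n2=1, n3=0, n4=1 [stuck-at-1].
So Y = 1. (Without the fault it would be 0.)

1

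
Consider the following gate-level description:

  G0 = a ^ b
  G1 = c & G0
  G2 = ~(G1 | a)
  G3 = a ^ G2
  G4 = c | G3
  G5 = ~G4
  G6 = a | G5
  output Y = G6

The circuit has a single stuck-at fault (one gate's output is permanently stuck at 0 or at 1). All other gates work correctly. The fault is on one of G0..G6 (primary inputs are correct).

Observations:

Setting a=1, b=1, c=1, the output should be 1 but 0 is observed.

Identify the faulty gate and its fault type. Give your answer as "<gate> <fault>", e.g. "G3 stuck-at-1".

Fault-free values for test 1 (a=1, b=1, c=1): G0=0, G1=0, G2=0, G3=1, G4=1, G5=0, G6=1, giving Y=1. Observed 0.
Test 1: faults giving observed 0 are {G6 stuck-at-0}.
Only G6 stuck-at-0 is consistent with every test.

G6 stuck-at-0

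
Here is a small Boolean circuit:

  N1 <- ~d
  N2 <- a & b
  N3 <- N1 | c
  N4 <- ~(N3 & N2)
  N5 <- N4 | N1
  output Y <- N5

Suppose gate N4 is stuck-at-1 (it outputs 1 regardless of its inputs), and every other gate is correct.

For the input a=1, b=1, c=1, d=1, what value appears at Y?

Propagate with N4 forced: N1=0, N2=1, N3=1, N4=1 [stuck-at-1], N5=1.
So Y = 1. (Without the fault it would be 0.)

1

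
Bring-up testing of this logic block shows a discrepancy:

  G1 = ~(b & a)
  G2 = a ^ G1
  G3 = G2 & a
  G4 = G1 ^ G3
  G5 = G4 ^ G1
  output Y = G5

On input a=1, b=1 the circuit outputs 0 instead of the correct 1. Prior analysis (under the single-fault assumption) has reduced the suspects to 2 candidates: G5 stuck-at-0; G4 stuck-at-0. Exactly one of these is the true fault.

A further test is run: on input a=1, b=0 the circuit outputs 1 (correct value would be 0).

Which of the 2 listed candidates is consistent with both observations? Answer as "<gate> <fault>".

G4 stuck-at-0

Evaluate each candidate on input a=1, b=0:
  G5 stuck-at-0: G1=1, G2=0, G3=0, G4=1, G5=0 [stuck-at-0] → 0 — eliminated
  G4 stuck-at-0: G1=1, G2=0, G3=0, G4=0 [stuck-at-0], G5=1 → 1 — matches
Only G4 stuck-at-0 reproduces the observed 1.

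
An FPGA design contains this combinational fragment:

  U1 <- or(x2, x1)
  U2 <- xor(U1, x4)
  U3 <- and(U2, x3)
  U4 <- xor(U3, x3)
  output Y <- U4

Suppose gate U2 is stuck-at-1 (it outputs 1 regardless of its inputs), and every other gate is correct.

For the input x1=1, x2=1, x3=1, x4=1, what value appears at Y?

0

Propagate with U2 forced: U1=1, U2=1 [stuck-at-1], U3=1, U4=0.
So Y = 0. (Without the fault it would be 1.)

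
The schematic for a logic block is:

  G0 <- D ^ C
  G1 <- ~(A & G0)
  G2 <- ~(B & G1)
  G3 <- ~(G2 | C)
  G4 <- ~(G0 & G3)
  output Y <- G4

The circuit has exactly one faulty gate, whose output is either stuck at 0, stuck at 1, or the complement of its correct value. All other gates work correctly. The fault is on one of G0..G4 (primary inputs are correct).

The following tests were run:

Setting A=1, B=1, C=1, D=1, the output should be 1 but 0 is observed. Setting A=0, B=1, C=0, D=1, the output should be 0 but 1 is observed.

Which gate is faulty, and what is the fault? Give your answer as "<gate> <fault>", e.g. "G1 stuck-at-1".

Fault-free values for test 1 (A=1, B=1, C=1, D=1): G0=0, G1=1, G2=0, G3=0, G4=1, giving Y=1. Observed 0.
Test 1: faults giving observed 0 are {G4 stuck-at-0, G4 inverted output}.
Test 2 (A=0, B=1, C=0, D=1): fault-free G0=1, G1=1, G2=0, G3=1, G4=0 → 0; observed 1. Eliminates G4 stuck-at-0.
Only G4 inverted output is consistent with every test.

G4 inverted output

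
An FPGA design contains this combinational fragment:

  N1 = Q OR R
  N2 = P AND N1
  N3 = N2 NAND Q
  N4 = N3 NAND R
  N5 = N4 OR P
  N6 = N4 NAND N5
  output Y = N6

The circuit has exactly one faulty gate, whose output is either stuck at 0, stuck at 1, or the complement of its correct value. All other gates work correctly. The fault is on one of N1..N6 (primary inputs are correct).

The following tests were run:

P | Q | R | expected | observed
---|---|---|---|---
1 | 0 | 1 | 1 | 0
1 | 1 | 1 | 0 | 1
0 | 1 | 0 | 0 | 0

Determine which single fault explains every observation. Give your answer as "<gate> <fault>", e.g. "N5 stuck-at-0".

Fault-free values for test 1 (P=1, Q=0, R=1): N1=1, N2=1, N3=1, N4=0, N5=1, N6=1, giving Y=1. Observed 0.
Test 1: faults giving observed 0 are {N3 stuck-at-0, N3 inverted output, N4 stuck-at-1, N4 inverted output, N6 stuck-at-0, N6 inverted output}.
Test 2 (P=1, Q=1, R=1): fault-free N1=1, N2=1, N3=0, N4=1, N5=1, N6=0 → 0; observed 1. Eliminates N3 stuck-at-0, N4 stuck-at-1, N6 stuck-at-0.
Test 3 (P=0, Q=1, R=0): fault-free N1=1, N2=0, N3=1, N4=1, N5=1, N6=0 → 0; observed 0. Eliminates N4 inverted output, N6 inverted output.
Only N3 inverted output is consistent with every test.

N3 inverted output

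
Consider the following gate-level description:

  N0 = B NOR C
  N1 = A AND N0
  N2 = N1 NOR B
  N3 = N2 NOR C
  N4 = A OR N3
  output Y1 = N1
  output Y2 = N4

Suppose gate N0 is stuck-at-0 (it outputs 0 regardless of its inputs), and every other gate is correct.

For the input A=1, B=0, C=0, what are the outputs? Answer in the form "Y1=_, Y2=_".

Y1=0, Y2=1

Propagate with N0 forced: N0=0 [stuck-at-0], N1=0, N2=1, N3=0, N4=1.
So the outputs are Y1=0, Y2=1. (Without the fault they would be Y1=1, Y2=1.)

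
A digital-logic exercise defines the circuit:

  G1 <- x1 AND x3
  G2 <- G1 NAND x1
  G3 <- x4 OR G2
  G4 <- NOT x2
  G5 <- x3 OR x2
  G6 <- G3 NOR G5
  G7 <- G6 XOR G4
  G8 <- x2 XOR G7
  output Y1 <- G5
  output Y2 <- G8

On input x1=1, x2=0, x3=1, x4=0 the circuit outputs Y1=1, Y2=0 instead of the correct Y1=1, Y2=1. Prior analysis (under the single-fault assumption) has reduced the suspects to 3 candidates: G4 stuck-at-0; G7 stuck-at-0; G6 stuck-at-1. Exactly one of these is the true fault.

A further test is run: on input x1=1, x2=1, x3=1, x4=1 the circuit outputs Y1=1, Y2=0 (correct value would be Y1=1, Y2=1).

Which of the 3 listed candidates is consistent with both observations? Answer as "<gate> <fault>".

G6 stuck-at-1

Evaluate each candidate on input x1=1, x2=1, x3=1, x4=1:
  G4 stuck-at-0: G1=1, G2=0, G3=1, G4=0 [stuck-at-0], G5=1, G6=0, G7=0, G8=1 → Y1=1, Y2=1 — eliminated
  G7 stuck-at-0: G1=1, G2=0, G3=1, G4=0, G5=1, G6=0, G7=0 [stuck-at-0], G8=1 → Y1=1, Y2=1 — eliminated
  G6 stuck-at-1: G1=1, G2=0, G3=1, G4=0, G5=1, G6=1 [stuck-at-1], G7=1, G8=0 → Y1=1, Y2=0 — matches
Only G6 stuck-at-1 reproduces the observed Y1=1, Y2=0.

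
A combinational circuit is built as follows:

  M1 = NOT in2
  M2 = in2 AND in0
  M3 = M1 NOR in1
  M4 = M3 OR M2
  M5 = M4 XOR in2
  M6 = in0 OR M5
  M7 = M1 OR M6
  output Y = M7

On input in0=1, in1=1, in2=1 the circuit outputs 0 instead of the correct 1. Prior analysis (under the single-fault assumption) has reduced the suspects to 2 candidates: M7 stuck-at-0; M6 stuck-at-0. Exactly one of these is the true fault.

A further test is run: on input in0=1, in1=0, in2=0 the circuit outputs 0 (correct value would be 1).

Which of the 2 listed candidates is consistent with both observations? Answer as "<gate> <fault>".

Evaluate each candidate on input in0=1, in1=0, in2=0:
  M7 stuck-at-0: M1=1, M2=0, M3=0, M4=0, M5=0, M6=1, M7=0 [stuck-at-0] → 0 — matches
  M6 stuck-at-0: M1=1, M2=0, M3=0, M4=0, M5=0, M6=0 [stuck-at-0], M7=1 → 1 — eliminated
Only M7 stuck-at-0 reproduces the observed 0.

M7 stuck-at-0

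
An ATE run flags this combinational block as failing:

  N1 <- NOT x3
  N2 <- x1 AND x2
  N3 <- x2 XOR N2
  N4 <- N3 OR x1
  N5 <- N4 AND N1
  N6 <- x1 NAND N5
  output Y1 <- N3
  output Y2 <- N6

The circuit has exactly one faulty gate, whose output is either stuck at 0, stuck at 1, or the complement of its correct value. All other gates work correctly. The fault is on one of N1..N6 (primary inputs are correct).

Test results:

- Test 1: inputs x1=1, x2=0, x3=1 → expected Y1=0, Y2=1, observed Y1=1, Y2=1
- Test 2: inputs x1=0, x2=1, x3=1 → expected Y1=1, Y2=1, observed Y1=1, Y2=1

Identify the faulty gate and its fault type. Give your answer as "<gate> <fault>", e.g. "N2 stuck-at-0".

N3 stuck-at-1

Fault-free values for test 1 (x1=1, x2=0, x3=1): N1=0, N2=0, N3=0, N4=1, N5=0, N6=1, giving Y1=0, Y2=1. Observed Y1=1, Y2=1.
Test 1: faults giving observed Y1=1, Y2=1 are {N2 stuck-at-1, N2 inverted output, N3 stuck-at-1, N3 inverted output}.
Test 2 (x1=0, x2=1, x3=1): fault-free N1=0, N2=0, N3=1, N4=1, N5=0, N6=1 → Y1=1, Y2=1; observed Y1=1, Y2=1. Eliminates N2 stuck-at-1, N2 inverted output, N3 inverted output.
Only N3 stuck-at-1 is consistent with every test.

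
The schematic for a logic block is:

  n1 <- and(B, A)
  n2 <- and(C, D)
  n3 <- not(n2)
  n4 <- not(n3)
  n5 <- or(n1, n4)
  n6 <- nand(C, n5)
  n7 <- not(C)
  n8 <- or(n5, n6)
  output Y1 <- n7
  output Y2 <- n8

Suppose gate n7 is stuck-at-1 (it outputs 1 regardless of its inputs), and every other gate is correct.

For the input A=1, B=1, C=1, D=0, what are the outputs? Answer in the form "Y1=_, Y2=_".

Y1=1, Y2=1

Propagate with n7 forced: n1=1, n2=0, n3=1, n4=0, n5=1, n6=0, n7=1 [stuck-at-1], n8=1.
So the outputs are Y1=1, Y2=1. (Without the fault they would be Y1=0, Y2=1.)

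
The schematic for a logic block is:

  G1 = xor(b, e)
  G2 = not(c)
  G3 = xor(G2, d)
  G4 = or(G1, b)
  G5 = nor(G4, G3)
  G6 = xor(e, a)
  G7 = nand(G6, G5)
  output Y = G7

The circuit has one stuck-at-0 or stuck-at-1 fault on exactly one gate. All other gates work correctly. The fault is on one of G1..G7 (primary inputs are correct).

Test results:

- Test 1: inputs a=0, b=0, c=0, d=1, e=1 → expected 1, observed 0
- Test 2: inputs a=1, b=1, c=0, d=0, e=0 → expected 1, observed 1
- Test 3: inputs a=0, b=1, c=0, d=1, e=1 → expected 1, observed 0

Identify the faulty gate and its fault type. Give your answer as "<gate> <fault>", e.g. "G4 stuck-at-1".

Fault-free values for test 1 (a=0, b=0, c=0, d=1, e=1): G1=1, G2=1, G3=0, G4=1, G5=0, G6=1, G7=1, giving Y=1. Observed 0.
Test 1: faults giving observed 0 are {G1 stuck-at-0, G4 stuck-at-0, G5 stuck-at-1, G7 stuck-at-0}.
Test 2 (a=1, b=1, c=0, d=0, e=0): fault-free G1=1, G2=1, G3=1, G4=1, G5=0, G6=1, G7=1 → 1; observed 1. Eliminates G5 stuck-at-1, G7 stuck-at-0.
Test 3 (a=0, b=1, c=0, d=1, e=1): fault-free G1=0, G2=1, G3=0, G4=1, G5=0, G6=1, G7=1 → 1; observed 0. Eliminates G1 stuck-at-0.
Only G4 stuck-at-0 is consistent with every test.

G4 stuck-at-0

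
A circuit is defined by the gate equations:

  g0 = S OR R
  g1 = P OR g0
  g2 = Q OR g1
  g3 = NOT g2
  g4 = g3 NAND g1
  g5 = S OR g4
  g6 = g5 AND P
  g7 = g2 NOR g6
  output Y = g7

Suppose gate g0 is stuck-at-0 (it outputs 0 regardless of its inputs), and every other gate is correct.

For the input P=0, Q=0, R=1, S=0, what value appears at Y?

1

Propagate with g0 forced: g0=0 [stuck-at-0], g1=0, g2=0, g3=1, g4=1, g5=1, g6=0, g7=1.
So Y = 1. (Without the fault it would be 0.)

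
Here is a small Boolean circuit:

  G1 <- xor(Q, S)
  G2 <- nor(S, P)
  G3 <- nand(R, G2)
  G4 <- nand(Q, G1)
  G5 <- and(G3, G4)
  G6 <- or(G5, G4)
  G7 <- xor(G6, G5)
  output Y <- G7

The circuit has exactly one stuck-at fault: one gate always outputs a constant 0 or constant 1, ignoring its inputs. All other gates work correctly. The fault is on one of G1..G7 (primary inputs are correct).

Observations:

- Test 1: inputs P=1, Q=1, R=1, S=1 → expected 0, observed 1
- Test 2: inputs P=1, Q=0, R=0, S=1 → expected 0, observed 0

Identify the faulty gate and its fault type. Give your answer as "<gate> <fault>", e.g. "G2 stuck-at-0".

G2 stuck-at-1

Fault-free values for test 1 (P=1, Q=1, R=1, S=1): G1=0, G2=0, G3=1, G4=1, G5=1, G6=1, G7=0, giving Y=0. Observed 1.
Test 1: faults giving observed 1 are {G2 stuck-at-1, G3 stuck-at-0, G5 stuck-at-0, G6 stuck-at-0, G7 stuck-at-1}.
Test 2 (P=1, Q=0, R=0, S=1): fault-free G1=1, G2=0, G3=1, G4=1, G5=1, G6=1, G7=0 → 0; observed 0. Eliminates G3 stuck-at-0, G5 stuck-at-0, G6 stuck-at-0, G7 stuck-at-1.
Only G2 stuck-at-1 is consistent with every test.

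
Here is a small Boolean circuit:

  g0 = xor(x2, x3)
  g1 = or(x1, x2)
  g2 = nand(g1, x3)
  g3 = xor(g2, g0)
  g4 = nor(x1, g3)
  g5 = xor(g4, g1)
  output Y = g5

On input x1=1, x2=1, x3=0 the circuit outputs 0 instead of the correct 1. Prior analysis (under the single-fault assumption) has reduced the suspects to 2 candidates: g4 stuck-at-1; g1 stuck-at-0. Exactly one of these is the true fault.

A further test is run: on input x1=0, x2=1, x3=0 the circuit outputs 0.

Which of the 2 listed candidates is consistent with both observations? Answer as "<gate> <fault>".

g4 stuck-at-1

Evaluate each candidate on input x1=0, x2=1, x3=0:
  g4 stuck-at-1: g0=1, g1=1, g2=1, g3=0, g4=1 [stuck-at-1], g5=0 → 0 — matches
  g1 stuck-at-0: g0=1, g1=0 [stuck-at-0], g2=1, g3=0, g4=1, g5=1 → 1 — eliminated
Only g4 stuck-at-1 reproduces the observed 0.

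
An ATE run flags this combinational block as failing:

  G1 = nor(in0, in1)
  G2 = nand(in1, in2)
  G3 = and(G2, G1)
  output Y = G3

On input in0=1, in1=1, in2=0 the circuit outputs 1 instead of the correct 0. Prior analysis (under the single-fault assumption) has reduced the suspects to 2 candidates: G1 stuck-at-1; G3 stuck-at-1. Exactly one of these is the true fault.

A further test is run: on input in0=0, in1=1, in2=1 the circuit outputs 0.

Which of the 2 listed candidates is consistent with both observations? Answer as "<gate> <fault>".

Evaluate each candidate on input in0=0, in1=1, in2=1:
  G1 stuck-at-1: G1=1 [stuck-at-1], G2=0, G3=0 → 0 — matches
  G3 stuck-at-1: G1=0, G2=0, G3=1 [stuck-at-1] → 1 — eliminated
Only G1 stuck-at-1 reproduces the observed 0.

G1 stuck-at-1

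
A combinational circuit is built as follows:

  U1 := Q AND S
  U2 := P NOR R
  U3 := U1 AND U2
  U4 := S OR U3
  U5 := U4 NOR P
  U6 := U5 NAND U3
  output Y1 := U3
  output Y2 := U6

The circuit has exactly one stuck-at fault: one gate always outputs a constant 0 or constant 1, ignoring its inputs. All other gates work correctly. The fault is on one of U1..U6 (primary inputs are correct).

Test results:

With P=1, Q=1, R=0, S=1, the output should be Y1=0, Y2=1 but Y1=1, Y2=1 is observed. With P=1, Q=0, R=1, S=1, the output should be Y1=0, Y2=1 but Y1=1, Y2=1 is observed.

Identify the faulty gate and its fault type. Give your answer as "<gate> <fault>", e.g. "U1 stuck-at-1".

U3 stuck-at-1

Fault-free values for test 1 (P=1, Q=1, R=0, S=1): U1=1, U2=0, U3=0, U4=1, U5=0, U6=1, giving Y1=0, Y2=1. Observed Y1=1, Y2=1.
Test 1: faults giving observed Y1=1, Y2=1 are {U2 stuck-at-1, U3 stuck-at-1}.
Test 2 (P=1, Q=0, R=1, S=1): fault-free U1=0, U2=0, U3=0, U4=1, U5=0, U6=1 → Y1=0, Y2=1; observed Y1=1, Y2=1. Eliminates U2 stuck-at-1.
Only U3 stuck-at-1 is consistent with every test.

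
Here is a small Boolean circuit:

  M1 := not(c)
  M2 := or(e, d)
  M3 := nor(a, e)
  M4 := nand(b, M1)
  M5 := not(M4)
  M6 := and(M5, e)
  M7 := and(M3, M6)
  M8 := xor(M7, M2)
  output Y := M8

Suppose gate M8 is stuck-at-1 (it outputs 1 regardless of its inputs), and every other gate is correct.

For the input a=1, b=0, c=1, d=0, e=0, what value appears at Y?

Propagate with M8 forced: M1=0, M2=0, M3=0, M4=1, M5=0, M6=0, M7=0, M8=1 [stuck-at-1].
So Y = 1. (Without the fault it would be 0.)

1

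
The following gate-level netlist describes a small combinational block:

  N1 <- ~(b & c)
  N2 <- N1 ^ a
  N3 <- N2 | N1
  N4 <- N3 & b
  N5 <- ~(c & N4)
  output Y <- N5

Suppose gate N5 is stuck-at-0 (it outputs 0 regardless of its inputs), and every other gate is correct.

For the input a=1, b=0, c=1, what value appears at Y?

0

Propagate with N5 forced: N1=1, N2=0, N3=1, N4=0, N5=0 [stuck-at-0].
So Y = 0. (Without the fault it would be 1.)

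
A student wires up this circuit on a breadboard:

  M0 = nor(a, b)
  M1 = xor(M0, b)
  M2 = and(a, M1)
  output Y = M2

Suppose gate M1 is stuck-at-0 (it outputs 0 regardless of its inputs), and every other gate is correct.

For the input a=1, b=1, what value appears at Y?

0

Propagate with M1 forced: M0=0, M1=0 [stuck-at-0], M2=0.
So Y = 0. (Without the fault it would be 1.)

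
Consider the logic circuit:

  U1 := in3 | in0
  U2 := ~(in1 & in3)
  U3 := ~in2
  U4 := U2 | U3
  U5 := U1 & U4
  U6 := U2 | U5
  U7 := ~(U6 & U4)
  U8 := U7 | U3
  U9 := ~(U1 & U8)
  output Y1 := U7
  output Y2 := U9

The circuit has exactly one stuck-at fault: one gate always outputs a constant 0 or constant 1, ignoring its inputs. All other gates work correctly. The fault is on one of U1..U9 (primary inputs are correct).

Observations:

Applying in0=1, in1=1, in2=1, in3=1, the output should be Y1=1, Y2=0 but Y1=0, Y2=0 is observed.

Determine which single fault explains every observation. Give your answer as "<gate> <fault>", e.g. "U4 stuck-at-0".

U3 stuck-at-1

Fault-free values for test 1 (in0=1, in1=1, in2=1, in3=1): U1=1, U2=0, U3=0, U4=0, U5=0, U6=0, U7=1, U8=1, U9=0, giving Y1=1, Y2=0. Observed Y1=0, Y2=0.
Test 1: faults giving observed Y1=0, Y2=0 are {U3 stuck-at-1}.
Only U3 stuck-at-1 is consistent with every test.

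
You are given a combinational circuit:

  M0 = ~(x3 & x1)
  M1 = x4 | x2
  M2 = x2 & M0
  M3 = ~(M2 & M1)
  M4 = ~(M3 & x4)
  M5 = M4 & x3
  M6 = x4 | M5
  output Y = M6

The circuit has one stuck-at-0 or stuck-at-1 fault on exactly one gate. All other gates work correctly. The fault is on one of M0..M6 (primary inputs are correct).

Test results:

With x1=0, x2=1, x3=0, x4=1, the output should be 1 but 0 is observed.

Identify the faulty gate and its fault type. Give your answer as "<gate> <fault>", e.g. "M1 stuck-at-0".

M6 stuck-at-0

Fault-free values for test 1 (x1=0, x2=1, x3=0, x4=1): M0=1, M1=1, M2=1, M3=0, M4=1, M5=0, M6=1, giving Y=1. Observed 0.
Test 1: faults giving observed 0 are {M6 stuck-at-0}.
Only M6 stuck-at-0 is consistent with every test.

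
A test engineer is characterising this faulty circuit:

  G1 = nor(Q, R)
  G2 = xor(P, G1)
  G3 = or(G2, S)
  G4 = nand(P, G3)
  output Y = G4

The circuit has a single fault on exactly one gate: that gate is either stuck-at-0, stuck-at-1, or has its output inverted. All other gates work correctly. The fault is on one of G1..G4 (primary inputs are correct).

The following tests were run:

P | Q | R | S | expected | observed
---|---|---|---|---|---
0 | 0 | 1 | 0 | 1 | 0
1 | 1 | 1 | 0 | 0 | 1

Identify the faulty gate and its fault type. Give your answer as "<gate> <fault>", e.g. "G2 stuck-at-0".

G4 inverted output

Fault-free values for test 1 (P=0, Q=0, R=1, S=0): G1=0, G2=0, G3=0, G4=1, giving Y=1. Observed 0.
Test 1: faults giving observed 0 are {G4 stuck-at-0, G4 inverted output}.
Test 2 (P=1, Q=1, R=1, S=0): fault-free G1=0, G2=1, G3=1, G4=0 → 0; observed 1. Eliminates G4 stuck-at-0.
Only G4 inverted output is consistent with every test.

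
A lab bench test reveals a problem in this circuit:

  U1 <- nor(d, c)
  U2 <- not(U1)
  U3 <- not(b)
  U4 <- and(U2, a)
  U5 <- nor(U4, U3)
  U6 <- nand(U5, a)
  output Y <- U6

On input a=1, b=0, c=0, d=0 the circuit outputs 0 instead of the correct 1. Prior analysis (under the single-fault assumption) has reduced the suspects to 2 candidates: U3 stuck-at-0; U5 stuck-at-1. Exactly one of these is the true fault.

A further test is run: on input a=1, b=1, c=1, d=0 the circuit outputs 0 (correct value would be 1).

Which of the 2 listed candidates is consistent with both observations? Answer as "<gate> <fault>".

U5 stuck-at-1

Evaluate each candidate on input a=1, b=1, c=1, d=0:
  U3 stuck-at-0: U1=0, U2=1, U3=0 [stuck-at-0], U4=1, U5=0, U6=1 → 1 — eliminated
  U5 stuck-at-1: U1=0, U2=1, U3=0, U4=1, U5=1 [stuck-at-1], U6=0 → 0 — matches
Only U5 stuck-at-1 reproduces the observed 0.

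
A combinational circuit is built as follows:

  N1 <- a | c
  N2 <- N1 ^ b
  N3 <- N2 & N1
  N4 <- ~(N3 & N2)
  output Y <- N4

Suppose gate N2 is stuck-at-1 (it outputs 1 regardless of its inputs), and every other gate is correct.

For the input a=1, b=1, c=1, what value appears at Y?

Propagate with N2 forced: N1=1, N2=1 [stuck-at-1], N3=1, N4=0.
So Y = 0. (Without the fault it would be 1.)

0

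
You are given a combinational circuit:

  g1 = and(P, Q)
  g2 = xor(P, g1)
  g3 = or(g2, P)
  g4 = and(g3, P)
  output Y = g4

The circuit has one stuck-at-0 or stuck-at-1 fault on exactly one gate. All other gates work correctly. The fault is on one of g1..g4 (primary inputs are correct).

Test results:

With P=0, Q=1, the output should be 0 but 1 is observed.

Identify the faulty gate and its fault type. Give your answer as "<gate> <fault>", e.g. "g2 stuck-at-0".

Fault-free values for test 1 (P=0, Q=1): g1=0, g2=0, g3=0, g4=0, giving Y=0. Observed 1.
Test 1: faults giving observed 1 are {g4 stuck-at-1}.
Only g4 stuck-at-1 is consistent with every test.

g4 stuck-at-1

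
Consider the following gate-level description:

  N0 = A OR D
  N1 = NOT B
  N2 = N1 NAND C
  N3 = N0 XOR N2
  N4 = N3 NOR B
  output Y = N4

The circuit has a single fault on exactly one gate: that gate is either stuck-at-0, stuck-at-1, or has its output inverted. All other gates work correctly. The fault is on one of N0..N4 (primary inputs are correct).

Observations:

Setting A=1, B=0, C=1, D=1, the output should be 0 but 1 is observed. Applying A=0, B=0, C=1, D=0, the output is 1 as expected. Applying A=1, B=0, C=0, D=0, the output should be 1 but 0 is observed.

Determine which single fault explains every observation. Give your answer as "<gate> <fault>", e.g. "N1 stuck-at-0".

Fault-free values for test 1 (A=1, B=0, C=1, D=1): N0=1, N1=1, N2=0, N3=1, N4=0, giving Y=0. Observed 1.
Test 1: faults giving observed 1 are {N0 stuck-at-0, N0 inverted output, N1 stuck-at-0, N1 inverted output, N2 stuck-at-1, N2 inverted output, N3 stuck-at-0, N3 inverted output, N4 stuck-at-1, N4 inverted output}.
Test 2 (A=0, B=0, C=1, D=0): fault-free N0=0, N1=1, N2=0, N3=0, N4=1 → 1; observed 1. Eliminates N0 inverted output, N1 stuck-at-0, N1 inverted output, N2 stuck-at-1, N2 inverted output, N3 inverted output, N4 inverted output.
Test 3 (A=1, B=0, C=0, D=0): fault-free N0=1, N1=1, N2=1, N3=0, N4=1 → 1; observed 0. Eliminates N3 stuck-at-0, N4 stuck-at-1.
Only N0 stuck-at-0 is consistent with every test.

N0 stuck-at-0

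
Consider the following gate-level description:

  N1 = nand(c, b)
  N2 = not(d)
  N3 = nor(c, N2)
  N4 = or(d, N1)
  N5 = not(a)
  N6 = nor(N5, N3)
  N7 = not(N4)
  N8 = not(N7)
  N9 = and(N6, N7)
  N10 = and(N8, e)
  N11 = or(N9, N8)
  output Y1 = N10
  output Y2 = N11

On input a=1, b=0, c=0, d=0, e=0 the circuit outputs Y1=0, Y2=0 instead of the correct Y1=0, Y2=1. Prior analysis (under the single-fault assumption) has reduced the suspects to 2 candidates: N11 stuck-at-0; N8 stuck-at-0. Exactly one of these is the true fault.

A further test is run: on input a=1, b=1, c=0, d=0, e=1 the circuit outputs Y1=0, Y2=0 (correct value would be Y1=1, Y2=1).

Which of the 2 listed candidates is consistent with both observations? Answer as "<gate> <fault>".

Evaluate each candidate on input a=1, b=1, c=0, d=0, e=1:
  N11 stuck-at-0: N1=1, N2=1, N3=0, N4=1, N5=0, N6=1, N7=0, N8=1, N9=0, N10=1, N11=0 [stuck-at-0] → Y1=1, Y2=0 — eliminated
  N8 stuck-at-0: N1=1, N2=1, N3=0, N4=1, N5=0, N6=1, N7=0, N8=0 [stuck-at-0], N9=0, N10=0, N11=0 → Y1=0, Y2=0 — matches
Only N8 stuck-at-0 reproduces the observed Y1=0, Y2=0.

N8 stuck-at-0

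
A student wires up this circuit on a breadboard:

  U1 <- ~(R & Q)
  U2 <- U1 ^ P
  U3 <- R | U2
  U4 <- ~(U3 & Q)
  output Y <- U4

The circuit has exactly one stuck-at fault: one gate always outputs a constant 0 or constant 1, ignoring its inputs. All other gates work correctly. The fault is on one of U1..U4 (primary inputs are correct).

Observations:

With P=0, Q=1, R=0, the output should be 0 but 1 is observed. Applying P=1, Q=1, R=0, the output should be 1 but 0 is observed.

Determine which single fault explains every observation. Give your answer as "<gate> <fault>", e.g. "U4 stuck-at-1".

Fault-free values for test 1 (P=0, Q=1, R=0): U1=1, U2=1, U3=1, U4=0, giving Y=0. Observed 1.
Test 1: faults giving observed 1 are {U1 stuck-at-0, U2 stuck-at-0, U3 stuck-at-0, U4 stuck-at-1}.
Test 2 (P=1, Q=1, R=0): fault-free U1=1, U2=0, U3=0, U4=1 → 1; observed 0. Eliminates U2 stuck-at-0, U3 stuck-at-0, U4 stuck-at-1.
Only U1 stuck-at-0 is consistent with every test.

U1 stuck-at-0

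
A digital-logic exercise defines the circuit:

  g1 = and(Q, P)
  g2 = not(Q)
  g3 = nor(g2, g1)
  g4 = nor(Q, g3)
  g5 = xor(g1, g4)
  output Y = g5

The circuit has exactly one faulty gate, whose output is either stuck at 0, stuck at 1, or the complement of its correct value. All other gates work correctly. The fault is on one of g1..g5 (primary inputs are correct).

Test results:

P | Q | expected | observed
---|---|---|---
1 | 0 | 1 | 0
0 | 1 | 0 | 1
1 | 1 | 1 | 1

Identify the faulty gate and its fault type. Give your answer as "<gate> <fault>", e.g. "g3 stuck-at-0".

Fault-free values for test 1 (P=1, Q=0): g1=0, g2=1, g3=0, g4=1, g5=1, giving Y=1. Observed 0.
Test 1: faults giving observed 0 are {g1 stuck-at-1, g1 inverted output, g2 stuck-at-0, g2 inverted output, g3 stuck-at-1, g3 inverted output, g4 stuck-at-0, g4 inverted output, g5 stuck-at-0, g5 inverted output}.
Test 2 (P=0, Q=1): fault-free g1=0, g2=0, g3=1, g4=0, g5=0 → 0; observed 1. Eliminates g2 stuck-at-0, g2 inverted output, g3 stuck-at-1, g3 inverted output, g4 stuck-at-0, g5 stuck-at-0.
Test 3 (P=1, Q=1): fault-free g1=1, g2=0, g3=0, g4=0, g5=1 → 1; observed 1. Eliminates g1 inverted output, g4 inverted output, g5 inverted output.
Only g1 stuck-at-1 is consistent with every test.

g1 stuck-at-1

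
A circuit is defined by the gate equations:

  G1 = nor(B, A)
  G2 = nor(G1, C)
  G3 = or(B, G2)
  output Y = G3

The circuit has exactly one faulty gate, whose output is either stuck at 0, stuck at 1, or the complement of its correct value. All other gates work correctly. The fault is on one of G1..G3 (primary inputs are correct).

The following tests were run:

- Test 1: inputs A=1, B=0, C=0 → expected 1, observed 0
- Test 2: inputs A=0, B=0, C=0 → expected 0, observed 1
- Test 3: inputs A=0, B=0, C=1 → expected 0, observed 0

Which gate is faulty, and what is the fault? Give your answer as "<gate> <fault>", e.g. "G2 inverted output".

Fault-free values for test 1 (A=1, B=0, C=0): G1=0, G2=1, G3=1, giving Y=1. Observed 0.
Test 1: faults giving observed 0 are {G1 stuck-at-1, G1 inverted output, G2 stuck-at-0, G2 inverted output, G3 stuck-at-0, G3 inverted output}.
Test 2 (A=0, B=0, C=0): fault-free G1=1, G2=0, G3=0 → 0; observed 1. Eliminates G1 stuck-at-1, G2 stuck-at-0, G3 stuck-at-0.
Test 3 (A=0, B=0, C=1): fault-free G1=1, G2=0, G3=0 → 0; observed 0. Eliminates G2 inverted output, G3 inverted output.
Only G1 inverted output is consistent with every test.

G1 inverted output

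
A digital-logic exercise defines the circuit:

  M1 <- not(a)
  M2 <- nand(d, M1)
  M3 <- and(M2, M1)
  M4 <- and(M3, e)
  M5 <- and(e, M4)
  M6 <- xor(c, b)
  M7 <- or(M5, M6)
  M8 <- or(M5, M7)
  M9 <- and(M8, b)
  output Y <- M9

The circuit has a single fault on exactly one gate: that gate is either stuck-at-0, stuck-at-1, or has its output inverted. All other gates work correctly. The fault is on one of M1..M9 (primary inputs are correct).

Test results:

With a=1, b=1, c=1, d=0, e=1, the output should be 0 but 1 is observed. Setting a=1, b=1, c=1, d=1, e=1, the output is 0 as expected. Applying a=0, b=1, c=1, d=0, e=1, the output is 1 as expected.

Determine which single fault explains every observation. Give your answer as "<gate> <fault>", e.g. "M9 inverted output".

M1 stuck-at-1

Fault-free values for test 1 (a=1, b=1, c=1, d=0, e=1): M1=0, M2=1, M3=0, M4=0, M5=0, M6=0, M7=0, M8=0, M9=0, giving Y=0. Observed 1.
Test 1: faults giving observed 1 are {M1 stuck-at-1, M1 inverted output, M3 stuck-at-1, M3 inverted output, M4 stuck-at-1, M4 inverted output, M5 stuck-at-1, M5 inverted output, M6 stuck-at-1, M6 inverted output, M7 stuck-at-1, M7 inverted output, M8 stuck-at-1, M8 inverted output, M9 stuck-at-1, M9 inverted output}.
Test 2 (a=1, b=1, c=1, d=1, e=1): fault-free M1=0, M2=1, M3=0, M4=0, M5=0, M6=0, M7=0, M8=0, M9=0 → 0; observed 0. Eliminates M3 stuck-at-1, M3 inverted output, M4 stuck-at-1, M4 inverted output, M5 stuck-at-1, M5 inverted output, M6 stuck-at-1, M6 inverted output, M7 stuck-at-1, M7 inverted output, M8 stuck-at-1, M8 inverted output, M9 stuck-at-1, M9 inverted output.
Test 3 (a=0, b=1, c=1, d=0, e=1): fault-free M1=1, M2=1, M3=1, M4=1, M5=1, M6=0, M7=1, M8=1, M9=1 → 1; observed 1. Eliminates M1 inverted output.
Only M1 stuck-at-1 is consistent with every test.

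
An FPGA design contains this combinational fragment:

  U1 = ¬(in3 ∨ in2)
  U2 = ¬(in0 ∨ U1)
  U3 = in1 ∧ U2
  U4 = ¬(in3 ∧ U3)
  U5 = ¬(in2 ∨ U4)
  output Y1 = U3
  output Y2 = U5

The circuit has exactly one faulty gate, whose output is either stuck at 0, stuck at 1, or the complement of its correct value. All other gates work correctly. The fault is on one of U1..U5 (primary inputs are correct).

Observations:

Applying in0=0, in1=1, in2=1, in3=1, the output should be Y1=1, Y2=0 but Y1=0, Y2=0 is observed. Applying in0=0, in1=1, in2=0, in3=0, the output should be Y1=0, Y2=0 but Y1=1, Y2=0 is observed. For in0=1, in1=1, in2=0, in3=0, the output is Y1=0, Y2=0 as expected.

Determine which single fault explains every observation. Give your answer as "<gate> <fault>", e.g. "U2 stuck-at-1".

U1 inverted output

Fault-free values for test 1 (in0=0, in1=1, in2=1, in3=1): U1=0, U2=1, U3=1, U4=0, U5=0, giving Y1=1, Y2=0. Observed Y1=0, Y2=0.
Test 1: faults giving observed Y1=0, Y2=0 are {U1 stuck-at-1, U1 inverted output, U2 stuck-at-0, U2 inverted output, U3 stuck-at-0, U3 inverted output}.
Test 2 (in0=0, in1=1, in2=0, in3=0): fault-free U1=1, U2=0, U3=0, U4=1, U5=0 → Y1=0, Y2=0; observed Y1=1, Y2=0. Eliminates U1 stuck-at-1, U2 stuck-at-0, U3 stuck-at-0.
Test 3 (in0=1, in1=1, in2=0, in3=0): fault-free U1=1, U2=0, U3=0, U4=1, U5=0 → Y1=0, Y2=0; observed Y1=0, Y2=0. Eliminates U2 inverted output, U3 inverted output.
Only U1 inverted output is consistent with every test.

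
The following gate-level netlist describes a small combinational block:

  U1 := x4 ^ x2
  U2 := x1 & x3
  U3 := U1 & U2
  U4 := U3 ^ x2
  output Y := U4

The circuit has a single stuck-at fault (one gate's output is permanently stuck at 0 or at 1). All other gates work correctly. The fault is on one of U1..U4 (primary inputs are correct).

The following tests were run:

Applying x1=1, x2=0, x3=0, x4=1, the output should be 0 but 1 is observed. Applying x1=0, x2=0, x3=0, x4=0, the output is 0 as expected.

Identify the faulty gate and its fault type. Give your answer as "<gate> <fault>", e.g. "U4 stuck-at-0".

U2 stuck-at-1

Fault-free values for test 1 (x1=1, x2=0, x3=0, x4=1): U1=1, U2=0, U3=0, U4=0, giving Y=0. Observed 1.
Test 1: faults giving observed 1 are {U2 stuck-at-1, U3 stuck-at-1, U4 stuck-at-1}.
Test 2 (x1=0, x2=0, x3=0, x4=0): fault-free U1=0, U2=0, U3=0, U4=0 → 0; observed 0. Eliminates U3 stuck-at-1, U4 stuck-at-1.
Only U2 stuck-at-1 is consistent with every test.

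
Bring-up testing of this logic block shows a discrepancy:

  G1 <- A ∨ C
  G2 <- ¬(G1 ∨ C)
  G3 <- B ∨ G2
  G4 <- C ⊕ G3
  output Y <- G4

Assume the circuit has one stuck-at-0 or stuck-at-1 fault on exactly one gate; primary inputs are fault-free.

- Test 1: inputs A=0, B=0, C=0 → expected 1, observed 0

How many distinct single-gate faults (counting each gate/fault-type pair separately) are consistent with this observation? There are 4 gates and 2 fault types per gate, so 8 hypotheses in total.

4

Fault-free: G1=0, G2=1, G3=1, G4=1 → 1. Observed 0.
  G1 stuck-at-0: output 1 ✗
  G1 stuck-at-1: output 0 ✓
  G2 stuck-at-0: output 0 ✓
  G2 stuck-at-1: output 1 ✗
  G3 stuck-at-0: output 0 ✓
  G3 stuck-at-1: output 1 ✗
  G4 stuck-at-0: output 0 ✓
  G4 stuck-at-1: output 1 ✗
Consistent faults: {G1 stuck-at-1, G2 stuck-at-0, G3 stuck-at-0, G4 stuck-at-0} — 4 in all.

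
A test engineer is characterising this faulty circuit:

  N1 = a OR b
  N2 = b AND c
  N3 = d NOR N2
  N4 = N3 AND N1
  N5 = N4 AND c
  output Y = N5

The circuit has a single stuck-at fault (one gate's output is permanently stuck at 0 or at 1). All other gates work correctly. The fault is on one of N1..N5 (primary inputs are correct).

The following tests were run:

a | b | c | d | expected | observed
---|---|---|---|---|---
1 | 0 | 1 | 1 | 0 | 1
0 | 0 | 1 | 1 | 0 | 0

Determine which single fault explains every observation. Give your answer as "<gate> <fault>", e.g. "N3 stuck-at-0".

Fault-free values for test 1 (a=1, b=0, c=1, d=1): N1=1, N2=0, N3=0, N4=0, N5=0, giving Y=0. Observed 1.
Test 1: faults giving observed 1 are {N3 stuck-at-1, N4 stuck-at-1, N5 stuck-at-1}.
Test 2 (a=0, b=0, c=1, d=1): fault-free N1=0, N2=0, N3=0, N4=0, N5=0 → 0; observed 0. Eliminates N4 stuck-at-1, N5 stuck-at-1.
Only N3 stuck-at-1 is consistent with every test.

N3 stuck-at-1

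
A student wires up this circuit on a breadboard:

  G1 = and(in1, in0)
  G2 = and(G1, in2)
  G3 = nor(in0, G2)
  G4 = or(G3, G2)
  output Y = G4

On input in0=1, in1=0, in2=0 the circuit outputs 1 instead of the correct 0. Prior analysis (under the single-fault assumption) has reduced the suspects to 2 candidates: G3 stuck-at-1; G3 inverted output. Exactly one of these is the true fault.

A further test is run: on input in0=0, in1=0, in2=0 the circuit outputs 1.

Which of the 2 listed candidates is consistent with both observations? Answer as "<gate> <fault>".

Evaluate each candidate on input in0=0, in1=0, in2=0:
  G3 stuck-at-1: G1=0, G2=0, G3=1 [stuck-at-1], G4=1 → 1 — matches
  G3 inverted output: G1=0, G2=0, G3=0 [inverted output], G4=0 → 0 — eliminated
Only G3 stuck-at-1 reproduces the observed 1.

G3 stuck-at-1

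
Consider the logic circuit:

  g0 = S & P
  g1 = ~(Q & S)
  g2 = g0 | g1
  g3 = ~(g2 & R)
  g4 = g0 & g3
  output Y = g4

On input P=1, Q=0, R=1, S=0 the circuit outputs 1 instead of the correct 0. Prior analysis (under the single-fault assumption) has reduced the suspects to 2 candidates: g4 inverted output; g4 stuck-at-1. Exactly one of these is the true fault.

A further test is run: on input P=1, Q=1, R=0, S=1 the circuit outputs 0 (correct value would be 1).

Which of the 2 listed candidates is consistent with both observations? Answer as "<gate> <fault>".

g4 inverted output

Evaluate each candidate on input P=1, Q=1, R=0, S=1:
  g4 inverted output: g0=1, g1=0, g2=1, g3=1, g4=0 [inverted output] → 0 — matches
  g4 stuck-at-1: g0=1, g1=0, g2=1, g3=1, g4=1 [stuck-at-1] → 1 — eliminated
Only g4 inverted output reproduces the observed 0.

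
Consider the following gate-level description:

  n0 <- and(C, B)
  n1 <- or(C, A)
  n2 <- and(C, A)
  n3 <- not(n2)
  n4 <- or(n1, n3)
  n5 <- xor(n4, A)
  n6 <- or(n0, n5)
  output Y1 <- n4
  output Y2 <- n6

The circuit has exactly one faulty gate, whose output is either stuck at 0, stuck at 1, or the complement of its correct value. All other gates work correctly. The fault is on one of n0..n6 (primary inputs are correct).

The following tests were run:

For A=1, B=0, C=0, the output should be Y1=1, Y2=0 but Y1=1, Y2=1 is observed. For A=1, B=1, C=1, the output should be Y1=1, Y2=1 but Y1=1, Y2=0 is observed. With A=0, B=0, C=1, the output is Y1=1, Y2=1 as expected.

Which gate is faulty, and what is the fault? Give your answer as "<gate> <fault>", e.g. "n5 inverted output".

n0 inverted output

Fault-free values for test 1 (A=1, B=0, C=0): n0=0, n1=1, n2=0, n3=1, n4=1, n5=0, n6=0, giving Y1=1, Y2=0. Observed Y1=1, Y2=1.
Test 1: faults giving observed Y1=1, Y2=1 are {n0 stuck-at-1, n0 inverted output, n5 stuck-at-1, n5 inverted output, n6 stuck-at-1, n6 inverted output}.
Test 2 (A=1, B=1, C=1): fault-free n0=1, n1=1, n2=1, n3=0, n4=1, n5=0, n6=1 → Y1=1, Y2=1; observed Y1=1, Y2=0. Eliminates n0 stuck-at-1, n5 stuck-at-1, n5 inverted output, n6 stuck-at-1.
Test 3 (A=0, B=0, C=1): fault-free n0=0, n1=1, n2=0, n3=1, n4=1, n5=1, n6=1 → Y1=1, Y2=1; observed Y1=1, Y2=1. Eliminates n6 inverted output.
Only n0 inverted output is consistent with every test.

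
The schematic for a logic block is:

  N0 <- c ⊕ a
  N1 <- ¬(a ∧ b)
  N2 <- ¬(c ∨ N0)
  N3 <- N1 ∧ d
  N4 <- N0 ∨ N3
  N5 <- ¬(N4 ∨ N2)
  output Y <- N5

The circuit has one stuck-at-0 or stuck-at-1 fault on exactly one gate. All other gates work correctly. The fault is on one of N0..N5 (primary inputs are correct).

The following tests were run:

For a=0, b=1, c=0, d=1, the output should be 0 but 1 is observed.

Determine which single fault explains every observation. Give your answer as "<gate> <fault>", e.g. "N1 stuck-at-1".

Fault-free values for test 1 (a=0, b=1, c=0, d=1): N0=0, N1=1, N2=1, N3=1, N4=1, N5=0, giving Y=0. Observed 1.
Test 1: faults giving observed 1 are {N5 stuck-at-1}.
Only N5 stuck-at-1 is consistent with every test.

N5 stuck-at-1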